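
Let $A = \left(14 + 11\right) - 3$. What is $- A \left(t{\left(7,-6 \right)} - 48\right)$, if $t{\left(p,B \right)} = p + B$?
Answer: $1034$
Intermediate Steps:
$t{\left(p,B \right)} = B + p$
$A = 22$ ($A = 25 - 3 = 22$)
$- A \left(t{\left(7,-6 \right)} - 48\right) = - 22 \left(\left(-6 + 7\right) - 48\right) = - 22 \left(1 - 48\right) = - 22 \left(-47\right) = \left(-1\right) \left(-1034\right) = 1034$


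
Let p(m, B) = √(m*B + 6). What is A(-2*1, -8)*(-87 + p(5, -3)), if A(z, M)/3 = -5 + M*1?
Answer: 3393 - 117*I ≈ 3393.0 - 117.0*I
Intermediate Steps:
p(m, B) = √(6 + B*m) (p(m, B) = √(B*m + 6) = √(6 + B*m))
A(z, M) = -15 + 3*M (A(z, M) = 3*(-5 + M*1) = 3*(-5 + M) = -15 + 3*M)
A(-2*1, -8)*(-87 + p(5, -3)) = (-15 + 3*(-8))*(-87 + √(6 - 3*5)) = (-15 - 24)*(-87 + √(6 - 15)) = -39*(-87 + √(-9)) = -39*(-87 + 3*I) = 3393 - 117*I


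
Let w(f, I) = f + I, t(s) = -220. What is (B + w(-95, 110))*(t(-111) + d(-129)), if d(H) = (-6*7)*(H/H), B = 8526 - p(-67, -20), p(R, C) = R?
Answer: -2255296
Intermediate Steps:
w(f, I) = I + f
B = 8593 (B = 8526 - 1*(-67) = 8526 + 67 = 8593)
d(H) = -42 (d(H) = -42*1 = -42)
(B + w(-95, 110))*(t(-111) + d(-129)) = (8593 + (110 - 95))*(-220 - 42) = (8593 + 15)*(-262) = 8608*(-262) = -2255296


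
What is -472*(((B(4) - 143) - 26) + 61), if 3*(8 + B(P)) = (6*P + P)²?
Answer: -205792/3 ≈ -68597.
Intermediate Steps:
B(P) = -8 + 49*P²/3 (B(P) = -8 + (6*P + P)²/3 = -8 + (7*P)²/3 = -8 + (49*P²)/3 = -8 + 49*P²/3)
-472*(((B(4) - 143) - 26) + 61) = -472*((((-8 + (49/3)*4²) - 143) - 26) + 61) = -472*((((-8 + (49/3)*16) - 143) - 26) + 61) = -472*((((-8 + 784/3) - 143) - 26) + 61) = -472*(((760/3 - 143) - 26) + 61) = -472*((331/3 - 26) + 61) = -472*(253/3 + 61) = -472*436/3 = -205792/3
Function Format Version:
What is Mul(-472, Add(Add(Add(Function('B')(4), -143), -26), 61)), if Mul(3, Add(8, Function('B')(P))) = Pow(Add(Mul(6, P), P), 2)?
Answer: Rational(-205792, 3) ≈ -68597.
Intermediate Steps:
Function('B')(P) = Add(-8, Mul(Rational(49, 3), Pow(P, 2))) (Function('B')(P) = Add(-8, Mul(Rational(1, 3), Pow(Add(Mul(6, P), P), 2))) = Add(-8, Mul(Rational(1, 3), Pow(Mul(7, P), 2))) = Add(-8, Mul(Rational(1, 3), Mul(49, Pow(P, 2)))) = Add(-8, Mul(Rational(49, 3), Pow(P, 2))))
Mul(-472, Add(Add(Add(Function('B')(4), -143), -26), 61)) = Mul(-472, Add(Add(Add(Add(-8, Mul(Rational(49, 3), Pow(4, 2))), -143), -26), 61)) = Mul(-472, Add(Add(Add(Add(-8, Mul(Rational(49, 3), 16)), -143), -26), 61)) = Mul(-472, Add(Add(Add(Add(-8, Rational(784, 3)), -143), -26), 61)) = Mul(-472, Add(Add(Add(Rational(760, 3), -143), -26), 61)) = Mul(-472, Add(Add(Rational(331, 3), -26), 61)) = Mul(-472, Add(Rational(253, 3), 61)) = Mul(-472, Rational(436, 3)) = Rational(-205792, 3)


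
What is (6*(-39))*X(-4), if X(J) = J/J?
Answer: -234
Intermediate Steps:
X(J) = 1
(6*(-39))*X(-4) = (6*(-39))*1 = -234*1 = -234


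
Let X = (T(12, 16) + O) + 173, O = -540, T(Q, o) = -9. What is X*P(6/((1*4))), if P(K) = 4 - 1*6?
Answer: 752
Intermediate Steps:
P(K) = -2 (P(K) = 4 - 6 = -2)
X = -376 (X = (-9 - 540) + 173 = -549 + 173 = -376)
X*P(6/((1*4))) = -376*(-2) = 752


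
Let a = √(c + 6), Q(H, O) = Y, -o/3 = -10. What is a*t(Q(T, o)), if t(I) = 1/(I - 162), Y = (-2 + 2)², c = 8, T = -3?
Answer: -√14/162 ≈ -0.023097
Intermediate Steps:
o = 30 (o = -3*(-10) = 30)
Y = 0 (Y = 0² = 0)
Q(H, O) = 0
t(I) = 1/(-162 + I)
a = √14 (a = √(8 + 6) = √14 ≈ 3.7417)
a*t(Q(T, o)) = √14/(-162 + 0) = √14/(-162) = √14*(-1/162) = -√14/162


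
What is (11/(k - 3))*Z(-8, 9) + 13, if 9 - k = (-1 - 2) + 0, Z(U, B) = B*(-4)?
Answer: -31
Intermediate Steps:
Z(U, B) = -4*B
k = 12 (k = 9 - ((-1 - 2) + 0) = 9 - (-3 + 0) = 9 - 1*(-3) = 9 + 3 = 12)
(11/(k - 3))*Z(-8, 9) + 13 = (11/(12 - 3))*(-4*9) + 13 = (11/9)*(-36) + 13 = -44 + 13 = -31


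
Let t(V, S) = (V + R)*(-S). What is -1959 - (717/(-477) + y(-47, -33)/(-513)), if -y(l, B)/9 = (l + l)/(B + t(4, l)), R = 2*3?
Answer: -861412448/440059 ≈ -1957.5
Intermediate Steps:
R = 6
t(V, S) = -S*(6 + V) (t(V, S) = (V + 6)*(-S) = (6 + V)*(-S) = -S*(6 + V))
y(l, B) = -18*l/(B - 10*l) (y(l, B) = -9*(l + l)/(B - l*(6 + 4)) = -9*2*l/(B - 1*l*10) = -9*2*l/(B - 10*l) = -18*l/(B - 10*l))
-1959 - (717/(-477) + y(-47, -33)/(-513)) = -1959 - (717/(-477) + (18*(-47)/(-1*(-33) + 10*(-47)))/(-513)) = -1959 - (717*(-1/477) + (18*(-47)/(33 - 470))*(-1/513)) = -1959 - (-239/159 + (18*(-47)/(-437))*(-1/513)) = -1959 - (-239/159 + (18*(-47)*(-1/437))*(-1/513)) = -1959 - (-239/159 + (846/437)*(-1/513)) = -1959 - (-239/159 - 94/24909) = -1959 - 1*(-663133/440059) = -1959 + 663133/440059 = -861412448/440059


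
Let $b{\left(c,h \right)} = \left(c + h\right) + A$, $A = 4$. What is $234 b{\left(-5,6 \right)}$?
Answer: $1170$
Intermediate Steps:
$b{\left(c,h \right)} = 4 + c + h$ ($b{\left(c,h \right)} = \left(c + h\right) + 4 = 4 + c + h$)
$234 b{\left(-5,6 \right)} = 234 \left(4 - 5 + 6\right) = 234 \cdot 5 = 1170$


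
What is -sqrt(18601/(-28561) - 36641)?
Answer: -I*sqrt(1046522202)/169 ≈ -191.42*I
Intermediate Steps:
-sqrt(18601/(-28561) - 36641) = -sqrt(18601*(-1/28561) - 36641) = -sqrt(-18601/28561 - 36641) = -sqrt(-1046522202/28561) = -I*sqrt(1046522202)/169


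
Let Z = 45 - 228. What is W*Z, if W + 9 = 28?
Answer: -3477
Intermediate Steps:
Z = -183
W = 19 (W = -9 + 28 = 19)
W*Z = 19*(-183) = -3477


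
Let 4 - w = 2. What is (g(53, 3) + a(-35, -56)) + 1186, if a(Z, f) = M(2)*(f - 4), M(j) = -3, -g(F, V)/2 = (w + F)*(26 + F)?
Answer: -7324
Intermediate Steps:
w = 2 (w = 4 - 1*2 = 4 - 2 = 2)
g(F, V) = -2*(2 + F)*(26 + F)
a(Z, f) = 12 - 3*f (a(Z, f) = -3*(f - 4) = -3*(-4 + f) = 12 - 3*f)
(g(53, 3) + a(-35, -56)) + 1186 = ((-104 - 56*53 - 2*53²) + (12 - 3*(-56))) + 1186 = ((-104 - 2968 - 2*2809) + (12 + 168)) + 1186 = ((-104 - 2968 - 5618) + 180) + 1186 = (-8690 + 180) + 1186 = -8510 + 1186 = -7324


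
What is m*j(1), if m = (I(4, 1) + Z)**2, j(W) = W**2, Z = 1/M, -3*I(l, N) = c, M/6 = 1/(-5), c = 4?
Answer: 169/36 ≈ 4.6944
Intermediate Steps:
M = -6/5 (M = 6/(-5) = 6*(-1/5) = -6/5 ≈ -1.2000)
I(l, N) = -4/3 (I(l, N) = -1/3*4 = -4/3)
Z = -5/6 (Z = 1/(-6/5) = -5/6 ≈ -0.83333)
m = 169/36 (m = (-4/3 - 5/6)**2 = (-13/6)**2 = 169/36 ≈ 4.6944)
m*j(1) = (169/36)*1**2 = (169/36)*1 = 169/36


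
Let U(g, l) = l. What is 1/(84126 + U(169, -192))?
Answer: 1/83934 ≈ 1.1914e-5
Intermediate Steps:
1/(84126 + U(169, -192)) = 1/(84126 - 192) = 1/83934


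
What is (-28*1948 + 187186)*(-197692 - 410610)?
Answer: -80686393884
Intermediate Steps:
(-28*1948 + 187186)*(-197692 - 410610) = (-54544 + 187186)*(-608302) = 132642*(-608302) = -80686393884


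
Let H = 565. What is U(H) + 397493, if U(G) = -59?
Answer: 397434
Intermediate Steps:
U(H) + 397493 = -59 + 397493 = 397434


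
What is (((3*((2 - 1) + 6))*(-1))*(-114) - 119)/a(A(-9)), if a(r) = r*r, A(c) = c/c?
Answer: 2275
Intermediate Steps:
A(c) = 1
a(r) = r²
(((3*((2 - 1) + 6))*(-1))*(-114) - 119)/a(A(-9)) = (((3*((2 - 1) + 6))*(-1))*(-114) - 119)/(1²) = (((3*(1 + 6))*(-1))*(-114) - 119)/1 = (((3*7)*(-1))*(-114) - 119)*1 = ((21*(-1))*(-114) - 119)*1 = (-21*(-114) - 119)*1 = (2394 - 119)*1 = 2275*1 = 2275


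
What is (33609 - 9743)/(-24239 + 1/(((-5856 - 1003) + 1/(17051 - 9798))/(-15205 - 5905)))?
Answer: -296823387079/301424140771 ≈ -0.98474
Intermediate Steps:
(33609 - 9743)/(-24239 + 1/(((-5856 - 1003) + 1/(17051 - 9798))/(-15205 - 5905))) = 23866/(-24239 + 1/((-6859 + 1/7253)/(-21110))) = 23866/(-24239 + 1/((-6859 + 1/7253)*(-1/21110))) = 23866/(-24239 + 1/(-49748326/7253*(-1/21110))) = 23866/(-24239 + 1/(24874163/76555415)) = 23866/(-24239 + 76555415/24874163) = 23866/(-602848281542/24874163) = 23866*(-24874163/602848281542) = -296823387079/301424140771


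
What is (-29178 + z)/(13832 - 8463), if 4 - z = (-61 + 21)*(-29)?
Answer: -30334/5369 ≈ -5.6498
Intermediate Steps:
z = -1156 (z = 4 - (-61 + 21)*(-29) = 4 - (-40)*(-29) = 4 - 1*1160 = 4 - 1160 = -1156)
(-29178 + z)/(13832 - 8463) = (-29178 - 1156)/(13832 - 8463) = -30334/5369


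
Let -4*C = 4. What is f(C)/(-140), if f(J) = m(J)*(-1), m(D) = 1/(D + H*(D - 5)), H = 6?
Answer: -1/5180 ≈ -0.00019305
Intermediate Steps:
C = -1 (C = -¼*4 = -1)
m(D) = 1/(-30 + 7*D) (m(D) = 1/(D + 6*(D - 5)) = 1/(D + 6*(-5 + D)) = 1/(D + (-30 + 6*D)) = 1/(-30 + 7*D))
f(J) = -1/(-30 + 7*J)
f(C)/(-140) = -1/(-30 + 7*(-1))/(-140) = -1/(-30 - 7)*(-1/140) = -1/(-37)*(-1/140) = -1*(-1/37)*(-1/140) = (1/37)*(-1/140) = -1/5180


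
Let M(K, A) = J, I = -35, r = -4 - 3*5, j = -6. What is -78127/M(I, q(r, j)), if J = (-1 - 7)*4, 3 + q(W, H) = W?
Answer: 78127/32 ≈ 2441.5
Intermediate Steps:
r = -19 (r = -4 - 15 = -19)
q(W, H) = -3 + W
J = -32 (J = -8*4 = -32)
M(K, A) = -32
-78127/M(I, q(r, j)) = -78127/(-32) = -78127*(-1/32) = 78127/32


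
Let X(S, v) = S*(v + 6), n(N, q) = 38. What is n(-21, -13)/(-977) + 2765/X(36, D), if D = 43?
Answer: 376339/246204 ≈ 1.5286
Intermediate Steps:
X(S, v) = S*(6 + v)
n(-21, -13)/(-977) + 2765/X(36, D) = 38/(-977) + 2765/((36*(6 + 43))) = 38*(-1/977) + 2765/((36*49)) = -38/977 + 2765/1764 = -38/977 + 2765*(1/1764) = -38/977 + 395/252 = 376339/246204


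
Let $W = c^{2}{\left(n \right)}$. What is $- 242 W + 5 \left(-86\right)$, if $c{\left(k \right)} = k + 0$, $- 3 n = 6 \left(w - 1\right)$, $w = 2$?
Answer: $-1398$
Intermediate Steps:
$n = -2$ ($n = - \frac{6 \left(2 - 1\right)}{3} = - \frac{6 \cdot 1}{3} = \left(- \frac{1}{3}\right) 6 = -2$)
$c{\left(k \right)} = k$
$W = 4$ ($W = \left(-2\right)^{2} = 4$)
$- 242 W + 5 \left(-86\right) = \left(-242\right) 4 + 5 \left(-86\right) = -968 - 430 = -1398$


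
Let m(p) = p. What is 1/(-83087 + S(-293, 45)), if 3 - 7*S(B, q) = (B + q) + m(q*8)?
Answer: -7/581718 ≈ -1.2033e-5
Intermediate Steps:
S(B, q) = 3/7 - 9*q/7 - B/7 (S(B, q) = 3/7 - ((B + q) + q*8)/7 = 3/7 - ((B + q) + 8*q)/7 = 3/7 - (B + 9*q)/7 = 3/7 + (-9*q/7 - B/7) = 3/7 - 9*q/7 - B/7)
1/(-83087 + S(-293, 45)) = 1/(-83087 + (3/7 - 9/7*45 - ⅐*(-293))) = 1/(-83087 + (3/7 - 405/7 + 293/7)) = 1/(-83087 - 109/7) = 1/(-581718/7) = -7/581718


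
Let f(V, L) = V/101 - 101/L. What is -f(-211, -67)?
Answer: 3936/6767 ≈ 0.58165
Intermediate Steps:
f(V, L) = -101/L + V/101 (f(V, L) = V*(1/101) - 101/L = V/101 - 101/L = -101/L + V/101)
-f(-211, -67) = -(-101/(-67) + (1/101)*(-211)) = -(-101*(-1/67) - 211/101) = -(101/67 - 211/101) = -1*(-3936/6767) = 3936/6767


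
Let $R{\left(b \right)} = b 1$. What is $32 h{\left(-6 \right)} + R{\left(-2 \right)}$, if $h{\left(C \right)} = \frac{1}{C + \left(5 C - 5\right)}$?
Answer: $- \frac{114}{41} \approx -2.7805$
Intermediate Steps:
$R{\left(b \right)} = b$
$h{\left(C \right)} = \frac{1}{-5 + 6 C}$ ($h{\left(C \right)} = \frac{1}{C + \left(-5 + 5 C\right)} = \frac{1}{-5 + 6 C}$)
$32 h{\left(-6 \right)} + R{\left(-2 \right)} = \frac{32}{-5 + 6 \left(-6\right)} - 2 = \frac{32}{-5 - 36} - 2 = \frac{32}{-41} - 2 = 32 \left(- \frac{1}{41}\right) - 2 = - \frac{32}{41} - 2 = - \frac{114}{41}$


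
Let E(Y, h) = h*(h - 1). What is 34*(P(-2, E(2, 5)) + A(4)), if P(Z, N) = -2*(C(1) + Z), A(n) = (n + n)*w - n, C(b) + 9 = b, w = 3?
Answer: 1360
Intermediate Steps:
C(b) = -9 + b
E(Y, h) = h*(-1 + h)
A(n) = 5*n (A(n) = (n + n)*3 - n = (2*n)*3 - n = 6*n - n = 5*n)
P(Z, N) = 16 - 2*Z (P(Z, N) = -2*((-9 + 1) + Z) = -2*(-8 + Z) = 16 - 2*Z)
34*(P(-2, E(2, 5)) + A(4)) = 34*((16 - 2*(-2)) + 5*4) = 34*((16 + 4) + 20) = 34*(20 + 20) = 34*40 = 1360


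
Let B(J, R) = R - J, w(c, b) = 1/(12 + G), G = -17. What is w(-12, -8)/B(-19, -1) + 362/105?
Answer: 433/126 ≈ 3.4365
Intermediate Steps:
w(c, b) = -⅕ (w(c, b) = 1/(12 - 17) = 1/(-5) = -⅕)
w(-12, -8)/B(-19, -1) + 362/105 = -1/(5*(-1 - 1*(-19))) + 362/105 = -1/(5*(-1 + 19)) + 362*(1/105) = -⅕/18 + 362/105 = -⅕*1/18 + 362/105 = -1/90 + 362/105 = 433/126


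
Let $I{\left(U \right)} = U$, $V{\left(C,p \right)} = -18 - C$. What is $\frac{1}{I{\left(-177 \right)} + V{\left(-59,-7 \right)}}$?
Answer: $- \frac{1}{136} \approx -0.0073529$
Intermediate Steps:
$\frac{1}{I{\left(-177 \right)} + V{\left(-59,-7 \right)}} = \frac{1}{-177 - -41} = \frac{1}{-177 + \left(-18 + 59\right)} = \frac{1}{-177 + 41} = \frac{1}{-136} = - \frac{1}{136}$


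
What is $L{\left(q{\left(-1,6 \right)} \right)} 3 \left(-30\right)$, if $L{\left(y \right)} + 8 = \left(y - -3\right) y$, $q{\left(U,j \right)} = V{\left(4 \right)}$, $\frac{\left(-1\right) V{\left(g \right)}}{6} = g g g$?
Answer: $-13166640$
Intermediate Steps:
$V{\left(g \right)} = - 6 g^{3}$ ($V{\left(g \right)} = - 6 g g g = - 6 g^{2} g = - 6 g^{3}$)
$q{\left(U,j \right)} = -384$ ($q{\left(U,j \right)} = - 6 \cdot 4^{3} = \left(-6\right) 64 = -384$)
$L{\left(y \right)} = -8 + y \left(3 + y\right)$ ($L{\left(y \right)} = -8 + \left(y - -3\right) y = -8 + \left(y + 3\right) y = -8 + \left(3 + y\right) y = -8 + y \left(3 + y\right)$)
$L{\left(q{\left(-1,6 \right)} \right)} 3 \left(-30\right) = \left(-8 + \left(-384\right)^{2} + 3 \left(-384\right)\right) 3 \left(-30\right) = \left(-8 + 147456 - 1152\right) 3 \left(-30\right) = 146296 \cdot 3 \left(-30\right) = 438888 \left(-30\right) = -13166640$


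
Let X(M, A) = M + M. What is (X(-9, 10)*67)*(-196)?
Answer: 236376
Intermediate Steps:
X(M, A) = 2*M
(X(-9, 10)*67)*(-196) = ((2*(-9))*67)*(-196) = -18*67*(-196) = -1206*(-196) = 236376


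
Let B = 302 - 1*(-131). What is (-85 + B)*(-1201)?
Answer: -417948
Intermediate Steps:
B = 433 (B = 302 + 131 = 433)
(-85 + B)*(-1201) = (-85 + 433)*(-1201) = 348*(-1201) = -417948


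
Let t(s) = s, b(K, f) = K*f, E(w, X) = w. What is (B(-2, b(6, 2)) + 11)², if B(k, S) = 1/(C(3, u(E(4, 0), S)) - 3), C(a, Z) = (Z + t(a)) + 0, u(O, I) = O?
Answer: 2025/16 ≈ 126.56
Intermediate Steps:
C(a, Z) = Z + a (C(a, Z) = (Z + a) + 0 = Z + a)
B(k, S) = ¼ (B(k, S) = 1/((4 + 3) - 3) = 1/(7 - 3) = 1/4 = ¼)
(B(-2, b(6, 2)) + 11)² = (¼ + 11)² = (45/4)² = 2025/16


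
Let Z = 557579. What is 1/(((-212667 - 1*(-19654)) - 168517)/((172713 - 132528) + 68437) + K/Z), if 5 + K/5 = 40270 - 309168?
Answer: -30282673069/173812722100 ≈ -0.17423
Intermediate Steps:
K = -1344515 (K = -25 + 5*(40270 - 309168) = -25 + 5*(-268898) = -25 - 1344490 = -1344515)
1/(((-212667 - 1*(-19654)) - 168517)/((172713 - 132528) + 68437) + K/Z) = 1/(((-212667 - 1*(-19654)) - 168517)/((172713 - 132528) + 68437) - 1344515/557579) = 1/(((-212667 + 19654) - 168517)/(40185 + 68437) - 1344515*1/557579) = 1/((-193013 - 168517)/108622 - 1344515/557579) = 1/(-361530*1/108622 - 1344515/557579) = 1/(-180765/54311 - 1344515/557579) = 1/(-173812722100/30282673069) = -30282673069/173812722100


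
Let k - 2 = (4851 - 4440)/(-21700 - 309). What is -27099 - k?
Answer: -596465498/22009 ≈ -27101.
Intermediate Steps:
k = 43607/22009 (k = 2 + (4851 - 4440)/(-21700 - 309) = 2 + 411/(-22009) = 2 + 411*(-1/22009) = 2 - 411/22009 = 43607/22009 ≈ 1.9813)
-27099 - k = -27099 - 1*43607/22009 = -27099 - 43607/22009 = -596465498/22009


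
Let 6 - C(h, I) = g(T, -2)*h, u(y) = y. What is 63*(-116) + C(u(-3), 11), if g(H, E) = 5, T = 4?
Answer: -7287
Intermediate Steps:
C(h, I) = 6 - 5*h
63*(-116) + C(u(-3), 11) = 63*(-116) + (6 - 5*(-3)) = -7308 + (6 + 15) = -7308 + 21 = -7287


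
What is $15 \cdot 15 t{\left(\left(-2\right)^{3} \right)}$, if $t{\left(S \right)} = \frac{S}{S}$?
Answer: $225$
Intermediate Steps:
$t{\left(S \right)} = 1$
$15 \cdot 15 t{\left(\left(-2\right)^{3} \right)} = 15 \cdot 15 \cdot 1 = 225 \cdot 1 = 225$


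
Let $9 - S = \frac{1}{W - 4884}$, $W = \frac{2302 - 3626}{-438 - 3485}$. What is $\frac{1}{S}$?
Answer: $\frac{19158608}{172431395} \approx 0.11111$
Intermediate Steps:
$W = \frac{1324}{3923}$ ($W = - \frac{1324}{-3923} = \left(-1324\right) \left(- \frac{1}{3923}\right) = \frac{1324}{3923} \approx 0.3375$)
$S = \frac{172431395}{19158608}$ ($S = 9 - \frac{1}{\frac{1324}{3923} - 4884} = 9 - \frac{1}{- \frac{19158608}{3923}} = 9 - - \frac{3923}{19158608} = 9 + \frac{3923}{19158608} = \frac{172431395}{19158608} \approx 9.0002$)
$\frac{1}{S} = \frac{1}{\frac{172431395}{19158608}} = \frac{19158608}{172431395}$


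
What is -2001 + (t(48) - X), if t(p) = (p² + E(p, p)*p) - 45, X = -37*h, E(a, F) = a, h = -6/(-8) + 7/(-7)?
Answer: 10211/4 ≈ 2552.8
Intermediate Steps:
h = -¼ (h = -6*(-⅛) + 7*(-⅐) = ¾ - 1 = -¼ ≈ -0.25000)
X = 37/4 (X = -37*(-¼) = 37/4 ≈ 9.2500)
t(p) = -45 + 2*p² (t(p) = (p² + p*p) - 45 = (p² + p²) - 45 = 2*p² - 45 = -45 + 2*p²)
-2001 + (t(48) - X) = -2001 + ((-45 + 2*48²) - 1*37/4) = -2001 + ((-45 + 2*2304) - 37/4) = -2001 + ((-45 + 4608) - 37/4) = -2001 + (4563 - 37/4) = -2001 + 18215/4 = 10211/4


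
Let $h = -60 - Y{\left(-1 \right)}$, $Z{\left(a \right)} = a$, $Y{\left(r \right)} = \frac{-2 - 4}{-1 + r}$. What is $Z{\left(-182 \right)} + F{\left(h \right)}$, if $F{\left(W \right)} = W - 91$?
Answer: $-336$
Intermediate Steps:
$Y{\left(r \right)} = - \frac{6}{-1 + r}$
$h = -63$ ($h = -60 - - \frac{6}{-1 - 1} = -60 - - \frac{6}{-2} = -60 - \left(-6\right) \left(- \frac{1}{2}\right) = -60 - 3 = -63$)
$F{\left(W \right)} = -91 + W$
$Z{\left(-182 \right)} + F{\left(h \right)} = -182 - 154 = -336$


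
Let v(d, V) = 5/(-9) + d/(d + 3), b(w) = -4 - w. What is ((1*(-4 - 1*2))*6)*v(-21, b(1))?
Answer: -22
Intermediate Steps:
v(d, V) = -5/9 + d/(3 + d) (v(d, V) = 5*(-⅑) + d/(3 + d) = -5/9 + d/(3 + d))
((1*(-4 - 1*2))*6)*v(-21, b(1)) = ((1*(-4 - 1*2))*6)*((-15 + 4*(-21))/(9*(3 - 21))) = ((1*(-4 - 2))*6)*((⅑)*(-15 - 84)/(-18)) = ((1*(-6))*6)*((⅑)*(-1/18)*(-99)) = -6*6*(11/18) = -36*11/18 = -22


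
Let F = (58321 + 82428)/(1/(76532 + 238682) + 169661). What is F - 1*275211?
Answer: -14718108488307719/53479522455 ≈ -2.7521e+5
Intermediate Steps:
F = 44366055286/53479522455 (F = 140749/(1/315214 + 169661) = 140749/(53479522455/315214) = 140749*(315214/53479522455) = 44366055286/53479522455 ≈ 0.82959)
F - 1*275211 = 44366055286/53479522455 - 1*275211 = 44366055286/53479522455 - 275211 = -14718108488307719/53479522455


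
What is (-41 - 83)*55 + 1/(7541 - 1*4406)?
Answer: -21380699/3135 ≈ -6820.0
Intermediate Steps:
(-41 - 83)*55 + 1/(7541 - 1*4406) = -124*55 + 1/(7541 - 4406) = -6820 + 1/3135 = -21380699/3135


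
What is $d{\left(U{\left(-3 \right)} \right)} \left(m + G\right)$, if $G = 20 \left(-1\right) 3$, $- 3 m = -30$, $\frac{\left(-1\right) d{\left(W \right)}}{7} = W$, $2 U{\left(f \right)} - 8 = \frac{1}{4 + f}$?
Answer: $1575$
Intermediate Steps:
$U{\left(f \right)} = 4 + \frac{1}{2 \left(4 + f\right)}$
$d{\left(W \right)} = - 7 W$
$m = 10$ ($m = \left(- \frac{1}{3}\right) \left(-30\right) = 10$)
$G = -60$ ($G = \left(-20\right) 3 = -60$)
$d{\left(U{\left(-3 \right)} \right)} \left(m + G\right) = - 7 \frac{33 + 8 \left(-3\right)}{2 \left(4 - 3\right)} \left(10 - 60\right) = - 7 \frac{33 - 24}{2 \cdot 1} \left(-50\right) = - 7 \cdot \frac{1}{2} \cdot 1 \cdot 9 \left(-50\right) = \left(-7\right) \frac{9}{2} \left(-50\right) = \left(- \frac{63}{2}\right) \left(-50\right) = 1575$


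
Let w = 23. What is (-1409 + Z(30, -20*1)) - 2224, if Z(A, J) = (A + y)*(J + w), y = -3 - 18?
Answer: -3606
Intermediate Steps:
y = -21
Z(A, J) = (-21 + A)*(23 + J) (Z(A, J) = (A - 21)*(J + 23) = (-21 + A)*(23 + J))
(-1409 + Z(30, -20*1)) - 2224 = (-1409 + (-483 - (-420) + 23*30 + 30*(-20*1))) - 2224 = (-1409 + (-483 - 21*(-20) + 690 + 30*(-20))) - 2224 = (-1409 + (-483 + 420 + 690 - 600)) - 2224 = (-1409 + 27) - 2224 = -1382 - 2224 = -3606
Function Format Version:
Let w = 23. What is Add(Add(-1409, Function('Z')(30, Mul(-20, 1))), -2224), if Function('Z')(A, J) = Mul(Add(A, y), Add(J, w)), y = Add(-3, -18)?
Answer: -3606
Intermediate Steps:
y = -21
Function('Z')(A, J) = Mul(Add(-21, A), Add(23, J)) (Function('Z')(A, J) = Mul(Add(A, -21), Add(J, 23)) = Mul(Add(-21, A), Add(23, J)))
Add(Add(-1409, Function('Z')(30, Mul(-20, 1))), -2224) = Add(Add(-1409, Add(-483, Mul(-21, Mul(-20, 1)), Mul(23, 30), Mul(30, Mul(-20, 1)))), -2224) = Add(Add(-1409, Add(-483, Mul(-21, -20), 690, Mul(30, -20))), -2224) = Add(Add(-1409, Add(-483, 420, 690, -600)), -2224) = Add(Add(-1409, 27), -2224) = Add(-1382, -2224) = -3606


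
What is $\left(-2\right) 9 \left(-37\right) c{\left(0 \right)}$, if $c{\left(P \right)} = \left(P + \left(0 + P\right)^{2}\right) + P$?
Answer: $0$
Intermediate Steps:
$c{\left(P \right)} = P^{2} + 2 P$ ($c{\left(P \right)} = \left(P + P^{2}\right) + P = P^{2} + 2 P$)
$\left(-2\right) 9 \left(-37\right) c{\left(0 \right)} = \left(-2\right) 9 \left(-37\right) 0 \left(2 + 0\right) = \left(-18\right) \left(-37\right) 0 \cdot 2 = 666 \cdot 0 = 0$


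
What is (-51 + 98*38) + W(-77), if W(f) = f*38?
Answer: 747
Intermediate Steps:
W(f) = 38*f
(-51 + 98*38) + W(-77) = (-51 + 98*38) + 38*(-77) = (-51 + 3724) - 2926 = 3673 - 2926 = 747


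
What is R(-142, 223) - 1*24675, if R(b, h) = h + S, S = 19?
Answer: -24433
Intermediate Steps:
R(b, h) = 19 + h (R(b, h) = h + 19 = 19 + h)
R(-142, 223) - 1*24675 = (19 + 223) - 1*24675 = 242 - 24675 = -24433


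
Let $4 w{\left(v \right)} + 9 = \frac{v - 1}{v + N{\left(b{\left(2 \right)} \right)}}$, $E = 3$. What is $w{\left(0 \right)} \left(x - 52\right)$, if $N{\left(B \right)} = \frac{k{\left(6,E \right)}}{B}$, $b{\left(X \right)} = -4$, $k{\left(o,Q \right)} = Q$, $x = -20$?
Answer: $138$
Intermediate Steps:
$N{\left(B \right)} = \frac{3}{B}$
$w{\left(v \right)} = - \frac{9}{4} + \frac{-1 + v}{4 \left(- \frac{3}{4} + v\right)}$ ($w{\left(v \right)} = - \frac{9}{4} + \frac{\left(v - 1\right) \frac{1}{v + \frac{3}{-4}}}{4} = - \frac{9}{4} + \frac{\left(-1 + v\right) \frac{1}{v + 3 \left(- \frac{1}{4}\right)}}{4} = - \frac{9}{4} + \frac{\left(-1 + v\right) \frac{1}{v - \frac{3}{4}}}{4} = - \frac{9}{4} + \frac{\left(-1 + v\right) \frac{1}{- \frac{3}{4} + v}}{4} = - \frac{9}{4} + \frac{\frac{1}{- \frac{3}{4} + v} \left(-1 + v\right)}{4} = - \frac{9}{4} + \frac{-1 + v}{4 \left(- \frac{3}{4} + v\right)}$)
$w{\left(0 \right)} \left(x - 52\right) = \frac{23 - 0}{4 \left(-3 + 4 \cdot 0\right)} \left(-20 - 52\right) = \frac{23 + 0}{4 \left(-3 + 0\right)} \left(-72\right) = \frac{1}{4} \frac{1}{-3} \cdot 23 \left(-72\right) = \frac{1}{4} \left(- \frac{1}{3}\right) 23 \left(-72\right) = \left(- \frac{23}{12}\right) \left(-72\right) = 138$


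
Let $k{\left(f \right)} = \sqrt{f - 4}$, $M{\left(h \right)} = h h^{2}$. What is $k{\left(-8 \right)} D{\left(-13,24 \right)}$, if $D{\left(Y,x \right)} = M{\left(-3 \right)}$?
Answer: $- 54 i \sqrt{3} \approx - 93.531 i$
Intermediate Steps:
$M{\left(h \right)} = h^{3}$
$D{\left(Y,x \right)} = -27$ ($D{\left(Y,x \right)} = \left(-3\right)^{3} = -27$)
$k{\left(f \right)} = \sqrt{-4 + f}$
$k{\left(-8 \right)} D{\left(-13,24 \right)} = \sqrt{-4 - 8} \left(-27\right) = \sqrt{-12} \left(-27\right) = 2 i \sqrt{3} \left(-27\right) = - 54 i \sqrt{3}$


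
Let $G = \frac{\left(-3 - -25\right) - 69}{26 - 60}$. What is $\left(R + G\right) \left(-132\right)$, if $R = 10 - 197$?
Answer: $\frac{416526}{17} \approx 24502.0$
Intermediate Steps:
$G = \frac{47}{34}$ ($G = \frac{\left(-3 + 25\right) - 69}{-34} = \left(22 - 69\right) \left(- \frac{1}{34}\right) = \left(-47\right) \left(- \frac{1}{34}\right) = \frac{47}{34} \approx 1.3824$)
$R = -187$ ($R = 10 - 197 = -187$)
$\left(R + G\right) \left(-132\right) = \left(-187 + \frac{47}{34}\right) \left(-132\right) = \left(- \frac{6311}{34}\right) \left(-132\right) = \frac{416526}{17}$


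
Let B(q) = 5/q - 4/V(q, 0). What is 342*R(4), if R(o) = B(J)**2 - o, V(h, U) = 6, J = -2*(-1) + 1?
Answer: -1026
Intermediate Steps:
J = 3 (J = 2 + 1 = 3)
B(q) = -2/3 + 5/q (B(q) = 5/q - 4/6 = 5/q - 4*1/6 = 5/q - 2/3 = -2/3 + 5/q)
R(o) = 1 - o (R(o) = (-2/3 + 5/3)**2 - o = 1**2 - o = 1 - o)
342*R(4) = 342*(1 - 1*4) = 342*(1 - 4) = 342*(-3) = -1026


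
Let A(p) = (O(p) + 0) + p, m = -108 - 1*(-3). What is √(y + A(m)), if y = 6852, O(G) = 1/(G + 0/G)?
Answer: √74385570/105 ≈ 82.140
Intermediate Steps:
O(G) = 1/G (O(G) = 1/(G + 0) = 1/G)
m = -105 (m = -108 + 3 = -105)
A(p) = p + 1/p (A(p) = (1/p + 0) + p = 1/p + p = p + 1/p)
√(y + A(m)) = √(6852 + (-105 + 1/(-105))) = √(6852 + (-105 - 1/105)) = √(6852 - 11026/105) = √(708434/105) = √74385570/105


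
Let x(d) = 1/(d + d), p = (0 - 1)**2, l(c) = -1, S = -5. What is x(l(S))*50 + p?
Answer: -24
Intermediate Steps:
p = 1 (p = (-1)**2 = 1)
x(d) = 1/(2*d)
x(l(S))*50 + p = ((1/2)/(-1))*50 + 1 = ((1/2)*(-1))*50 + 1 = -1/2*50 + 1 = -25 + 1 = -24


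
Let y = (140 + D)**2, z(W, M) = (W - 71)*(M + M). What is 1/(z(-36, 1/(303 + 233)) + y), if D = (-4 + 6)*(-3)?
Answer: 268/4812101 ≈ 5.5693e-5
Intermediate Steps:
D = -6 (D = 2*(-3) = -6)
z(W, M) = 2*M*(-71 + W) (z(W, M) = (-71 + W)*(2*M) = 2*M*(-71 + W))
y = 17956 (y = (140 - 6)**2 = 134**2 = 17956)
1/(z(-36, 1/(303 + 233)) + y) = 1/(2*(-71 - 36)/(303 + 233) + 17956) = 1/(2*(-107)/536 + 17956) = 1/(2*(1/536)*(-107) + 17956) = 1/(-107/268 + 17956) = 1/(4812101/268) = 268/4812101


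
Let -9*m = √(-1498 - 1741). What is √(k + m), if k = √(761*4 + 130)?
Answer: √(207*√6 - I*√3239)/3 ≈ 7.5177 - 0.42058*I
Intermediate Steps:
m = -I*√3239/9 (m = -√(-1498 - 1741)/9 = -I*√3239/9 ≈ -6.3236*I)
k = 23*√6 (k = √(3044 + 130) = √3174 = 23*√6 ≈ 56.338)
√(k + m) = √(23*√6 - I*√3239/9)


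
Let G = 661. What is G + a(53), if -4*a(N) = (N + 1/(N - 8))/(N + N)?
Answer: 6304747/9540 ≈ 660.88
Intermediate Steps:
a(N) = -(N + 1/(-8 + N))/(8*N) (a(N) = -(N + 1/(N - 8))/(4*(N + N)) = -(N + 1/(-8 + N))/(4*(2*N)) = -(N + 1/(-8 + N))*1/(2*N)/4 = -(N + 1/(-8 + N))/(8*N))
G + a(53) = 661 + (⅛)*(-1 - 1*53² + 8*53)/(53*(-8 + 53)) = 661 + (⅛)*(1/53)*(-1 - 1*2809 + 424)/45 = 661 + (⅛)*(1/53)*(1/45)*(-1 - 2809 + 424) = 661 + (⅛)*(1/53)*(1/45)*(-2386) = 661 - 1193/9540 = 6304747/9540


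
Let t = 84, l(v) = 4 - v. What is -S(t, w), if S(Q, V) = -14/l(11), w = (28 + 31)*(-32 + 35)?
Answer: -2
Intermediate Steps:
w = 177 (w = 59*3 = 177)
S(Q, V) = 2 (S(Q, V) = -14/(4 - 1*11) = -14/(4 - 11) = -14/(-7) = -14*(-⅐) = 2)
-S(t, w) = -1*2 = -2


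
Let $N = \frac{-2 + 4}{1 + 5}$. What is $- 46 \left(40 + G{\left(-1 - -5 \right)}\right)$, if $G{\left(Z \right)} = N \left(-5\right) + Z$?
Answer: $- \frac{5842}{3} \approx -1947.3$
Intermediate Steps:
$N = \frac{1}{3}$ ($N = \frac{2}{6} = 2 \cdot \frac{1}{6} = \frac{1}{3} \approx 0.33333$)
$G{\left(Z \right)} = - \frac{5}{3} + Z$ ($G{\left(Z \right)} = \frac{1}{3} \left(-5\right) + Z = - \frac{5}{3} + Z$)
$- 46 \left(40 + G{\left(-1 - -5 \right)}\right) = - 46 \left(40 - - \frac{7}{3}\right) = - 46 \left(40 + \left(- \frac{5}{3} + \left(-1 + 5\right)\right)\right) = - 46 \left(40 + \left(- \frac{5}{3} + 4\right)\right) = - 46 \left(40 + \frac{7}{3}\right) = \left(-46\right) \frac{127}{3} = - \frac{5842}{3}$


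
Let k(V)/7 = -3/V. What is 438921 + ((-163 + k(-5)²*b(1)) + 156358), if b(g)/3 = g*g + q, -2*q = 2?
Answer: 595116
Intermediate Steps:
q = -1 (q = -½*2 = -1)
k(V) = -21/V (k(V) = 7*(-3/V) = -21/V)
b(g) = -3 + 3*g² (b(g) = 3*(g*g - 1) = 3*(g² - 1) = 3*(-1 + g²) = -3 + 3*g²)
438921 + ((-163 + k(-5)²*b(1)) + 156358) = 438921 + ((-163 + (-21/(-5))²*(-3 + 3*1²)) + 156358) = 438921 + ((-163 + (-21*(-⅕))²*(-3 + 3*1)) + 156358) = 438921 + ((-163 + (21/5)²*(-3 + 3)) + 156358) = 438921 + ((-163 + (441/25)*0) + 156358) = 438921 + ((-163 + 0) + 156358) = 438921 + (-163 + 156358) = 438921 + 156195 = 595116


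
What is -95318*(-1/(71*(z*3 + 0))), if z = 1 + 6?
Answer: 95318/1491 ≈ 63.929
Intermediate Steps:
z = 7
-95318*(-1/(71*(z*3 + 0))) = -95318*(-1/(71*(7*3 + 0))) = -95318*(-1/(71*(21 + 0))) = -95318/(21*(-71)) = -95318/(-1491) = -95318*(-1/1491) = 95318/1491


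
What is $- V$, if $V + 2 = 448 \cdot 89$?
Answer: $-39870$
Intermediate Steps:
$V = 39870$ ($V = -2 + 448 \cdot 89 = -2 + 39872 = 39870$)
$- V = \left(-1\right) 39870 = -39870$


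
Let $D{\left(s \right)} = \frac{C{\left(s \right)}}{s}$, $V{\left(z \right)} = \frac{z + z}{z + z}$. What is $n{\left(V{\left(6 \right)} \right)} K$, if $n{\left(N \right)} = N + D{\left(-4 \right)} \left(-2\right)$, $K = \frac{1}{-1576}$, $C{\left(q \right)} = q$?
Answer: $\frac{1}{1576} \approx 0.00063452$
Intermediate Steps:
$V{\left(z \right)} = 1$ ($V{\left(z \right)} = \frac{2 z}{2 z} = 2 z \frac{1}{2 z} = 1$)
$K = - \frac{1}{1576} \approx -0.00063452$
$D{\left(s \right)} = 1$ ($D{\left(s \right)} = \frac{s}{s} = 1$)
$n{\left(N \right)} = -2 + N$ ($n{\left(N \right)} = N + 1 \left(-2\right) = N - 2 = -2 + N$)
$n{\left(V{\left(6 \right)} \right)} K = \left(-2 + 1\right) \left(- \frac{1}{1576}\right) = \left(-1\right) \left(- \frac{1}{1576}\right) = \frac{1}{1576}$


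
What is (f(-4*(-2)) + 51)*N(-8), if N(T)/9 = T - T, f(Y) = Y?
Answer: 0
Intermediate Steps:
N(T) = 0 (N(T) = 9*(T - T) = 9*0 = 0)
(f(-4*(-2)) + 51)*N(-8) = (-4*(-2) + 51)*0 = (8 + 51)*0 = 59*0 = 0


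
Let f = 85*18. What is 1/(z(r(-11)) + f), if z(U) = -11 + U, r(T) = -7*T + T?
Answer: 1/1585 ≈ 0.00063092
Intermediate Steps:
r(T) = -6*T
f = 1530
1/(z(r(-11)) + f) = 1/((-11 - 6*(-11)) + 1530) = 1/((-11 + 66) + 1530) = 1/(55 + 1530) = 1/1585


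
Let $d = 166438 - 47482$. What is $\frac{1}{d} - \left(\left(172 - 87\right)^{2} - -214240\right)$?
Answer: $- \frac{26344590539}{118956} \approx -2.2147 \cdot 10^{5}$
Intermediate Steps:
$d = 118956$
$\frac{1}{d} - \left(\left(172 - 87\right)^{2} - -214240\right) = \frac{1}{118956} - \left(\left(172 - 87\right)^{2} - -214240\right) = \frac{1}{118956} - \left(85^{2} + 214240\right) = \frac{1}{118956} - \left(7225 + 214240\right) = \frac{1}{118956} - 221465 = - \frac{26344590539}{118956}$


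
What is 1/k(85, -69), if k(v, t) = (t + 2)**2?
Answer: 1/4489 ≈ 0.00022277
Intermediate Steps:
k(v, t) = (2 + t)**2
1/k(85, -69) = 1/((2 - 69)**2) = 1/((-67)**2) = 1/4489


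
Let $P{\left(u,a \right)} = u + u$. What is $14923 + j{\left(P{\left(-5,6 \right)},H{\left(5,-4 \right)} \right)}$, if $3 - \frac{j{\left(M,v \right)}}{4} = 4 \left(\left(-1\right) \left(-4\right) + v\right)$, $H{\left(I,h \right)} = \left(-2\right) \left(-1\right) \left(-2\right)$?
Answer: $14935$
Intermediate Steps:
$P{\left(u,a \right)} = 2 u$
$H{\left(I,h \right)} = -4$ ($H{\left(I,h \right)} = 2 \left(-2\right) = -4$)
$j{\left(M,v \right)} = -52 - 16 v$ ($j{\left(M,v \right)} = 12 - 4 \cdot 4 \left(\left(-1\right) \left(-4\right) + v\right) = 12 - 4 \cdot 4 \left(4 + v\right) = 12 - 4 \left(16 + 4 v\right) = 12 - \left(64 + 16 v\right) = -52 - 16 v$)
$14923 + j{\left(P{\left(-5,6 \right)},H{\left(5,-4 \right)} \right)} = 14923 - -12 = 14923 + \left(-52 + 64\right) = 14923 + 12 = 14935$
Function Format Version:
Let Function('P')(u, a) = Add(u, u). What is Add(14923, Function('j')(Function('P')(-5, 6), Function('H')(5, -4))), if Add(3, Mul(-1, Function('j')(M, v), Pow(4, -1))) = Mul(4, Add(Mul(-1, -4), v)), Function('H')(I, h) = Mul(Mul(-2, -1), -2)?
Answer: 14935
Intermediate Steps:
Function('P')(u, a) = Mul(2, u)
Function('H')(I, h) = -4 (Function('H')(I, h) = Mul(2, -2) = -4)
Function('j')(M, v) = Add(-52, Mul(-16, v)) (Function('j')(M, v) = Add(12, Mul(-4, Mul(4, Add(Mul(-1, -4), v)))) = Add(12, Mul(-4, Mul(4, Add(4, v)))) = Add(12, Mul(-4, Add(16, Mul(4, v)))) = Add(12, Add(-64, Mul(-16, v))) = Add(-52, Mul(-16, v)))
Add(14923, Function('j')(Function('P')(-5, 6), Function('H')(5, -4))) = Add(14923, Add(-52, Mul(-16, -4))) = Add(14923, Add(-52, 64)) = Add(14923, 12) = 14935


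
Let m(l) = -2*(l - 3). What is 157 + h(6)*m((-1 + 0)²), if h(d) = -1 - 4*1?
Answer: 137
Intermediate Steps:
m(l) = 6 - 2*l (m(l) = -2*(-3 + l) = 6 - 2*l)
h(d) = -5 (h(d) = -1 - 4 = -5)
157 + h(6)*m((-1 + 0)²) = 157 - 5*(6 - 2*(-1 + 0)²) = 157 - 5*(6 - 2*(-1)²) = 157 - 5*(6 - 2*1) = 157 - 5*(6 - 2) = 157 - 5*4 = 157 - 20 = 137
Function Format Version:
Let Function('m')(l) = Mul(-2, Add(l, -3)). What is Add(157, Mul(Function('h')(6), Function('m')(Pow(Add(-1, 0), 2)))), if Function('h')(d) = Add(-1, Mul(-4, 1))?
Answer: 137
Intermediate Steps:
Function('m')(l) = Add(6, Mul(-2, l)) (Function('m')(l) = Mul(-2, Add(-3, l)) = Add(6, Mul(-2, l)))
Function('h')(d) = -5 (Function('h')(d) = Add(-1, -4) = -5)
Add(157, Mul(Function('h')(6), Function('m')(Pow(Add(-1, 0), 2)))) = Add(157, Mul(-5, Add(6, Mul(-2, Pow(Add(-1, 0), 2))))) = Add(157, Mul(-5, Add(6, Mul(-2, Pow(-1, 2))))) = Add(157, Mul(-5, Add(6, Mul(-2, 1)))) = Add(157, Mul(-5, Add(6, -2))) = Add(157, Mul(-5, 4)) = Add(157, -20) = 137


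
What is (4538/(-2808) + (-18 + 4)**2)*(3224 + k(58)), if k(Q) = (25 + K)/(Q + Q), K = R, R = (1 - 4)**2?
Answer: 51037561235/81432 ≈ 6.2675e+5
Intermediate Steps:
R = 9 (R = (-3)**2 = 9)
K = 9
k(Q) = 17/Q (k(Q) = (25 + 9)/(Q + Q) = 34/((2*Q)) = 34*(1/(2*Q)) = 17/Q)
(4538/(-2808) + (-18 + 4)**2)*(3224 + k(58)) = (4538/(-2808) + (-18 + 4)**2)*(3224 + 17/58) = (4538*(-1/2808) + (-14)**2)*(3224 + 17*(1/58)) = (-2269/1404 + 196)*(3224 + 17/58) = (272915/1404)*(187009/58) = 51037561235/81432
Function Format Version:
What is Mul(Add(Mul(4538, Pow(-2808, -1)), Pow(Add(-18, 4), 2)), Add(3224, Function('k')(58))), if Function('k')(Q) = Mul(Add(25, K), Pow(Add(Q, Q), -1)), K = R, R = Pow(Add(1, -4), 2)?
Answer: Rational(51037561235, 81432) ≈ 6.2675e+5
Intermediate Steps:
R = 9 (R = Pow(-3, 2) = 9)
K = 9
Function('k')(Q) = Mul(17, Pow(Q, -1)) (Function('k')(Q) = Mul(Add(25, 9), Pow(Add(Q, Q), -1)) = Mul(34, Pow(Mul(2, Q), -1)) = Mul(34, Mul(Rational(1, 2), Pow(Q, -1))) = Mul(17, Pow(Q, -1)))
Mul(Add(Mul(4538, Pow(-2808, -1)), Pow(Add(-18, 4), 2)), Add(3224, Function('k')(58))) = Mul(Add(Mul(4538, Pow(-2808, -1)), Pow(Add(-18, 4), 2)), Add(3224, Mul(17, Pow(58, -1)))) = Mul(Add(Mul(4538, Rational(-1, 2808)), Pow(-14, 2)), Add(3224, Mul(17, Rational(1, 58)))) = Mul(Add(Rational(-2269, 1404), 196), Add(3224, Rational(17, 58))) = Mul(Rational(272915, 1404), Rational(187009, 58)) = Rational(51037561235, 81432)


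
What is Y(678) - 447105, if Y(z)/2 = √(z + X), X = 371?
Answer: -447105 + 2*√1049 ≈ -4.4704e+5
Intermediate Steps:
Y(z) = 2*√(371 + z) (Y(z) = 2*√(z + 371) = 2*√(371 + z))
Y(678) - 447105 = 2*√(371 + 678) - 447105 = 2*√1049 - 447105 = -447105 + 2*√1049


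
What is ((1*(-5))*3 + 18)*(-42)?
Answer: -126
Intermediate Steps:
((1*(-5))*3 + 18)*(-42) = (-5*3 + 18)*(-42) = (-15 + 18)*(-42) = 3*(-42) = -126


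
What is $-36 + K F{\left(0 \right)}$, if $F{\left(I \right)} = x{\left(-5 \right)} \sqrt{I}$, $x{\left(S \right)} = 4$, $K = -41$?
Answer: $-36$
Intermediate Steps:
$F{\left(I \right)} = 4 \sqrt{I}$
$-36 + K F{\left(0 \right)} = -36 - 41 \cdot 4 \sqrt{0} = -36 - 41 \cdot 4 \cdot 0 = -36 - 0 = -36 + 0 = -36$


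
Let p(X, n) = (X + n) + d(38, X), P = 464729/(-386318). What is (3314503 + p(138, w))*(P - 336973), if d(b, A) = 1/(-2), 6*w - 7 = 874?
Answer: -647274545546221883/579477 ≈ -1.1170e+12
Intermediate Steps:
w = 881/6 (w = 7/6 + (1/6)*874 = 7/6 + 437/3 = 881/6 ≈ 146.83)
d(b, A) = -1/2
P = -464729/386318 (P = 464729*(-1/386318) = -464729/386318 ≈ -1.2030)
p(X, n) = -1/2 + X + n (p(X, n) = (X + n) - 1/2 = -1/2 + X + n)
(3314503 + p(138, w))*(P - 336973) = (3314503 + (-1/2 + 138 + 881/6))*(-464729/386318 - 336973) = (3314503 + 853/3)*(-130179200143/386318) = (9944362/3)*(-130179200143/386318) = -647274545546221883/579477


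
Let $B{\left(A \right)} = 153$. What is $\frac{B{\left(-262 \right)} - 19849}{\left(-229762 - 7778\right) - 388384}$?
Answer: $\frac{4924}{156481} \approx 0.031467$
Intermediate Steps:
$\frac{B{\left(-262 \right)} - 19849}{\left(-229762 - 7778\right) - 388384} = \frac{153 - 19849}{\left(-229762 - 7778\right) - 388384} = - \frac{19696}{-237540 - 388384} = - \frac{19696}{-625924} = \left(-19696\right) \left(- \frac{1}{625924}\right) = \frac{4924}{156481}$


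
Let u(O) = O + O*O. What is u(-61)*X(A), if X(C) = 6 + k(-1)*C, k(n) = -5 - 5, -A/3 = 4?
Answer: 461160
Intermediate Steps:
A = -12 (A = -3*4 = -12)
u(O) = O + O²
k(n) = -10
X(C) = 6 - 10*C
u(-61)*X(A) = (-61*(1 - 61))*(6 - 10*(-12)) = (-61*(-60))*(6 + 120) = 3660*126 = 461160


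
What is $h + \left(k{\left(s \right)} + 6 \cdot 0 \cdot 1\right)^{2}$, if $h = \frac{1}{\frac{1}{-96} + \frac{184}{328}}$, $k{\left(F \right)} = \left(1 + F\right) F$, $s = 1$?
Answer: $\frac{12604}{2167} \approx 5.8163$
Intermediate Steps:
$k{\left(F \right)} = F \left(1 + F\right)$
$h = \frac{3936}{2167}$ ($h = \frac{1}{- \frac{1}{96} + 184 \cdot \frac{1}{328}} = \frac{1}{- \frac{1}{96} + \frac{23}{41}} = \frac{1}{\frac{2167}{3936}} = \frac{3936}{2167} \approx 1.8163$)
$h + \left(k{\left(s \right)} + 6 \cdot 0 \cdot 1\right)^{2} = \frac{3936}{2167} + \left(1 \left(1 + 1\right) + 6 \cdot 0 \cdot 1\right)^{2} = \frac{3936}{2167} + \left(1 \cdot 2 + 0 \cdot 1\right)^{2} = \frac{3936}{2167} + \left(2 + 0\right)^{2} = \frac{3936}{2167} + 2^{2} = \frac{3936}{2167} + 4 = \frac{12604}{2167}$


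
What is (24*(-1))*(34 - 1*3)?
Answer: -744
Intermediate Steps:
(24*(-1))*(34 - 1*3) = -24*(34 - 3) = -24*31 = -744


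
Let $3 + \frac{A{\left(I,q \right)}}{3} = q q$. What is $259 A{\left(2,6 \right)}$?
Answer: $25641$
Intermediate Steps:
$A{\left(I,q \right)} = -9 + 3 q^{2}$ ($A{\left(I,q \right)} = -9 + 3 q q = -9 + 3 q^{2}$)
$259 A{\left(2,6 \right)} = 259 \left(-9 + 3 \cdot 6^{2}\right) = 259 \left(-9 + 3 \cdot 36\right) = 259 \left(-9 + 108\right) = 259 \cdot 99 = 25641$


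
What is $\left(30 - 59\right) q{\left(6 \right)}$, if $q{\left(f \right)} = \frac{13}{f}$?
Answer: $- \frac{377}{6} \approx -62.833$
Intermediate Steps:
$\left(30 - 59\right) q{\left(6 \right)} = \left(30 - 59\right) \frac{13}{6} = - 29 \cdot 13 \cdot \frac{1}{6} = \left(-29\right) \frac{13}{6} = - \frac{377}{6}$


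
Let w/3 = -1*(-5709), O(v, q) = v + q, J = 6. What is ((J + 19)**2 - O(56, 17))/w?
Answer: 184/5709 ≈ 0.032230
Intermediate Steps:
O(v, q) = q + v
w = 17127 (w = 3*(-1*(-5709)) = 3*5709 = 17127)
((J + 19)**2 - O(56, 17))/w = ((6 + 19)**2 - (17 + 56))/17127 = (25**2 - 1*73)*(1/17127) = (625 - 73)*(1/17127) = 552*(1/17127) = 184/5709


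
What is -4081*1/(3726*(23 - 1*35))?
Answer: 4081/44712 ≈ 0.091273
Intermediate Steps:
-4081*1/(3726*(23 - 1*35)) = -4081*1/(3726*(23 - 35)) = -4081/(3726*(-12)) = -4081/(-44712) = -4081*(-1/44712) = 4081/44712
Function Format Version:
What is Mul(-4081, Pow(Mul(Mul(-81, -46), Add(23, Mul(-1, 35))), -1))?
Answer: Rational(4081, 44712) ≈ 0.091273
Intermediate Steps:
Mul(-4081, Pow(Mul(Mul(-81, -46), Add(23, Mul(-1, 35))), -1)) = Mul(-4081, Pow(Mul(3726, Add(23, -35)), -1)) = Mul(-4081, Pow(Mul(3726, -12), -1)) = Mul(-4081, Pow(-44712, -1)) = Mul(-4081, Rational(-1, 44712)) = Rational(4081, 44712)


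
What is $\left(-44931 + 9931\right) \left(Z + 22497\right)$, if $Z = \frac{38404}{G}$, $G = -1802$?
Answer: $- \frac{708770825000}{901} \approx -7.8665 \cdot 10^{8}$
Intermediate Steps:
$Z = - \frac{19202}{901}$ ($Z = \frac{38404}{-1802} = 38404 \left(- \frac{1}{1802}\right) = - \frac{19202}{901} \approx -21.312$)
$\left(-44931 + 9931\right) \left(Z + 22497\right) = \left(-44931 + 9931\right) \left(- \frac{19202}{901} + 22497\right) = \left(-35000\right) \frac{20250595}{901} = - \frac{708770825000}{901}$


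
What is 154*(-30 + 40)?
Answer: 1540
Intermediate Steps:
154*(-30 + 40) = 154*10 = 1540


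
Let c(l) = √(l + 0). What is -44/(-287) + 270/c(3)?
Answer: 44/287 + 90*√3 ≈ 156.04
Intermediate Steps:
c(l) = √l
-44/(-287) + 270/c(3) = -44/(-287) + 270/(√3) = -44*(-1/287) + 270*(√3/3) = 44/287 + 90*√3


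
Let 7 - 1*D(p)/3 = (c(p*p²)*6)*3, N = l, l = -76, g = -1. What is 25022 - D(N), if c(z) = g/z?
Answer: 5487419515/219488 ≈ 25001.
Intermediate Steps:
N = -76
c(z) = -1/z
D(p) = 21 + 54/p³ (D(p) = 21 - 3*-1/(p*p²)*6*3 = 21 - 3*-1/(p³)*6*3 = 21 - 3*-1/p³*6*3 = 21 - 3*(-6/p³)*3 = 21 - (-54)/p³ = 21 + 54/p³)
25022 - D(N) = 25022 - (21 + 54/(-76)³) = 25022 - (21 + 54*(-1/438976)) = 25022 - (21 - 27/219488) = 25022 - 1*4609221/219488 = 25022 - 4609221/219488 = 5487419515/219488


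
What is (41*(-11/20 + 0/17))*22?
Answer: -4961/10 ≈ -496.10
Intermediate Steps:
(41*(-11/20 + 0/17))*22 = (41*(-11*1/20 + 0*(1/17)))*22 = (41*(-11/20 + 0))*22 = (41*(-11/20))*22 = -451/20*22 = -4961/10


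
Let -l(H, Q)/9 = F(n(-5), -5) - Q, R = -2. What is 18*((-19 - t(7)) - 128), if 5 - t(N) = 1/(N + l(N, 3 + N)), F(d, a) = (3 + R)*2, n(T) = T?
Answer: -216126/79 ≈ -2735.8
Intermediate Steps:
F(d, a) = 2 (F(d, a) = (3 - 2)*2 = 1*2 = 2)
l(H, Q) = -18 + 9*Q (l(H, Q) = -9*(2 - Q) = -18 + 9*Q)
t(N) = 5 - 1/(9 + 10*N) (t(N) = 5 - 1/(N + (-18 + 9*(3 + N))) = 5 - 1/(N + (-18 + (27 + 9*N))) = 5 - 1/(N + (9 + 9*N)) = 5 - 1/(9 + 10*N))
18*((-19 - t(7)) - 128) = 18*((-19 - 2*(22 + 25*7)/(9 + 10*7)) - 128) = 18*((-19 - 2*(22 + 175)/(9 + 70)) - 128) = 18*((-19 - 2*197/79) - 128) = 18*((-19 - 1*394/79) - 128) = 18*((-19 - 394/79) - 128) = 18*(-1895/79 - 128) = 18*(-12007/79) = -216126/79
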